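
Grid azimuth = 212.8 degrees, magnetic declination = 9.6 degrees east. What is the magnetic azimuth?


magnetic azimuth = grid azimuth - declination (east +ve)
mag_az = 212.8 - 9.6 = 203.2 degrees

203.2 degrees


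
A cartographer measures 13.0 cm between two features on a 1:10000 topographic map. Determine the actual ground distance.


ground = 13.0 cm * 10000 / 100 = 1300.0 m = 1.3 km

1.3 km


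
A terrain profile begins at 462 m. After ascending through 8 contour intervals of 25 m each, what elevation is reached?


elevation = 462 + 8 * 25 = 662 m

662 m


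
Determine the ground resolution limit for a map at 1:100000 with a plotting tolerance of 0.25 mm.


ground = 0.25 mm * 100000 / 1000 = 25.0 m

25.0 m


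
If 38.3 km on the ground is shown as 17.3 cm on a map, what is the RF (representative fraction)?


ground = 38.3 km = 3830000 cm; RF denominator = ground / map = 3830000 / 17.3 ≈ 221387; RF = 1:221387

1:221387


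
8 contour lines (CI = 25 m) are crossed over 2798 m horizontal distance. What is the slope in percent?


elevation change = 8 * 25 = 200 m
slope = 200 / 2798 * 100 = 7.1%

7.1%


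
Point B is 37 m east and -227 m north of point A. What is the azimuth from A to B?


az = atan2(37, -227) = 170.7 deg
adjusted to 0-360: 170.7 degrees

170.7 degrees


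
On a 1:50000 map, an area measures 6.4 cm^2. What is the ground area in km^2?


ground_area = 6.4 * (50000/100)^2 = 1600000.0 m^2 = 1.6 km^2

1.6 km^2


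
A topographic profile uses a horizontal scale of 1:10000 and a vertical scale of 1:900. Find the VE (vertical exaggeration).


VE = horizontal_scale / vertical_scale = 10000 / 900 ≈ 11.1

11.1x


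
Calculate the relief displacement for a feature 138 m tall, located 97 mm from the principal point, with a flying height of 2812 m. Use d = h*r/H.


d = h * r / H = 138 * 97 / 2812 = 4.76 mm

4.76 mm


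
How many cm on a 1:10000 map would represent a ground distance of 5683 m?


map_cm = 5683 * 100 / 10000 = 56.83 cm

56.83 cm


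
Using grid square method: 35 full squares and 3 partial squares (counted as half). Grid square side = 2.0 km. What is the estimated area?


effective squares = 35 + 3 * 0.5 = 36.5
area = 36.5 * 4.0 = 146.0 km^2

146.0 km^2


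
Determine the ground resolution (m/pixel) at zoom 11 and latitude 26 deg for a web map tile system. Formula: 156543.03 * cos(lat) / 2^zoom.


res = 156543.03 * cos(26) / 2^11 = 156543.03 * 0.89879405 / 2048 = 68.7 m/pixel

68.7 m/pixel


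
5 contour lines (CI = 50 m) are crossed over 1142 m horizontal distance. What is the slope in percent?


elevation change = 5 * 50 = 250 m
slope = 250 / 1142 * 100 = 21.9%

21.9%


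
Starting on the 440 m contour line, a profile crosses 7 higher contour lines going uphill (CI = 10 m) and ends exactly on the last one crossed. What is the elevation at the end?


elevation = 440 + 7 * 10 = 510 m

510 m


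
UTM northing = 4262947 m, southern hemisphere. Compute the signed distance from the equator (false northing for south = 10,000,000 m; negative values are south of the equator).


For southern: actual = 4262947 - 10000000 = -5737053 m

-5737053 m


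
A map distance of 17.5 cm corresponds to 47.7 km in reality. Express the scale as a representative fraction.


ground = 47.7 km = 4770000 cm; RF denominator = ground / map = 4770000 / 17.5 ≈ 272571; RF = 1:272571

1:272571


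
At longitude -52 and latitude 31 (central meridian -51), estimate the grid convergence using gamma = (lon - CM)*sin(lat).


gamma = (-52 - -51) * sin(31) = -1 * 0.515038 = -0.515 degrees

-0.515 degrees


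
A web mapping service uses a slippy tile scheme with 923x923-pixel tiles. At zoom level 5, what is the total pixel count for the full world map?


tiles per axis = 2^5 = 32
total tiles = 32^2 = 1024
pixels per axis = 32 * 923 = 29536
total pixels = 29536^2 = 872375296

872375296 pixels


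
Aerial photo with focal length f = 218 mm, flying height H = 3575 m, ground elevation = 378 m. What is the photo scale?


scale = f / (H - h) = 218 mm / 3197 m = 218 / 3197000 = 1:14665

1:14665


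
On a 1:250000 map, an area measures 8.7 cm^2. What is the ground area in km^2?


ground_area = 8.7 * (250000/100)^2 = 54375000.0 m^2 = 54.375 km^2

54.375 km^2


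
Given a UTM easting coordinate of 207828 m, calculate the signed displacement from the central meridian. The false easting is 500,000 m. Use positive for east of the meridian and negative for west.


displacement = 207828 - 500000 = -292172 m

-292172 m


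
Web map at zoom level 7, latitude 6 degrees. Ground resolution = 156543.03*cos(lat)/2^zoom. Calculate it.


res = 156543.03 * cos(6) / 2^7 = 156543.03 * 0.9945219 / 128 = 1216.29 m/pixel

1216.29 m/pixel


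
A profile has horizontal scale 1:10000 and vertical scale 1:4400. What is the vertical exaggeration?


VE = horizontal_scale / vertical_scale = 10000 / 4400 ≈ 2.3

2.3x


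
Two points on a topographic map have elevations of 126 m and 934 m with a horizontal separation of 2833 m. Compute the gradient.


gradient = (934 - 126) / 2833 = 808 / 2833 = 0.2852

0.2852


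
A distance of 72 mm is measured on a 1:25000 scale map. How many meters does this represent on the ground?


ground = 72 mm * 25000 / 1000 = 1800.0 m

1800.0 m


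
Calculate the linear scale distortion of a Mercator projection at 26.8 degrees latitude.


SF = 1 / cos(26.8) = 1 / 0.892586 = 1.12

1.12


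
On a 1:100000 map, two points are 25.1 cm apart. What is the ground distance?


ground = 25.1 cm * 100000 / 100 = 25100.0 m = 25.1 km

25.1 km


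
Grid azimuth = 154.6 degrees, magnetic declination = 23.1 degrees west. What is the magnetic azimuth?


magnetic azimuth = grid azimuth - declination (east +ve)
mag_az = 154.6 - -23.1 = 177.7 degrees

177.7 degrees


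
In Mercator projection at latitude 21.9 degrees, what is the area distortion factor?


area_distortion = 1/cos^2(21.9) = 1.162

1.162


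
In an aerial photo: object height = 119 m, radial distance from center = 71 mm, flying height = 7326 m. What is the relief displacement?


d = h * r / H = 119 * 71 / 7326 = 1.15 mm

1.15 mm


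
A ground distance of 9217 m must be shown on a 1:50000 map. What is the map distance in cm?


map_cm = 9217 * 100 / 50000 = 18.434 cm ≈ 18.43 cm

18.43 cm


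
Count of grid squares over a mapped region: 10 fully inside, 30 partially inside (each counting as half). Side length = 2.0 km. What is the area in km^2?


effective squares = 10 + 30 * 0.5 = 25.0
area = 25.0 * 4.0 = 100.0 km^2

100.0 km^2


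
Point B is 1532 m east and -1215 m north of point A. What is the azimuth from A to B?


az = atan2(1532, -1215) = 128.4 deg
adjusted to 0-360: 128.4 degrees

128.4 degrees


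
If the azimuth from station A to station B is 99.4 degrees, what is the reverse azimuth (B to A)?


back azimuth = (99.4 + 180) mod 360 = 279.4 degrees

279.4 degrees


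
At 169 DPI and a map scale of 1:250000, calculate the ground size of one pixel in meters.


pixel_cm = 2.54 / 169 ≈ 0.01503 cm
ground = pixel_cm * 250000 / 100 = 2.54 * 250000 / (169 * 100) = 635000 / 16900 ≈ 37.57 m

37.57 m


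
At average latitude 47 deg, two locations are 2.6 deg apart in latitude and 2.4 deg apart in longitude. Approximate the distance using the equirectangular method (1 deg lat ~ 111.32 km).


dlat_km = 2.6 * 111.32 = 289.432
dlon_km = 2.4 * 111.32 * cos(47) ≈ 182.208
dist = sqrt(289.432^2 + 182.208^2) ≈ 342.0 km

342.0 km


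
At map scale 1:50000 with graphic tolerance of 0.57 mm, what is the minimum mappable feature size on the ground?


ground = 0.57 mm * 50000 / 1000 = 28.5 m

28.5 m


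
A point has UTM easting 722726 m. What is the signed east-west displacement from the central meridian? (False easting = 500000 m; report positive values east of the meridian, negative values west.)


displacement = 722726 - 500000 = 222726 m

222726 m


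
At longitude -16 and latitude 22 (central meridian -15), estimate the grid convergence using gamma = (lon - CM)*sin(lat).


gamma = (-16 - -15) * sin(22) = -1 * 0.374607 = -0.375 degrees

-0.375 degrees


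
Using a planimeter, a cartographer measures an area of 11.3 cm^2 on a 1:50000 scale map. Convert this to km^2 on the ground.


ground_area = 11.3 * (50000/100)^2 = 2825000.0 m^2 = 2.825 km^2

2.825 km^2


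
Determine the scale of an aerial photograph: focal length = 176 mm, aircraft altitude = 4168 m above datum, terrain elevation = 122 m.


scale = f / (H - h) = 176 mm / 4046 m = 176 / 4046000 = 1:22989

1:22989


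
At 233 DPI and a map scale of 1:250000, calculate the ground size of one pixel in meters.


pixel_cm = 2.54 / 233 ≈ 0.010901 cm
ground = pixel_cm * 250000 / 100 = 2.54 * 250000 / (233 * 100) = 635000 / 23300 ≈ 27.25 m

27.25 m


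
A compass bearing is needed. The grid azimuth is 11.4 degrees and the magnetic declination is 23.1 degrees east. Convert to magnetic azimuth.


magnetic azimuth = grid azimuth - declination (east +ve)
mag_az = 11.4 - 23.1 = 348.3 degrees

348.3 degrees


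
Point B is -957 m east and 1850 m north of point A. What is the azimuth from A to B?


az = atan2(-957, 1850) = -27.4 deg
adjusted to 0-360: 332.6 degrees

332.6 degrees


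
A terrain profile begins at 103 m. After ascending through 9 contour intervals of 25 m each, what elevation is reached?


elevation = 103 + 9 * 25 = 328 m

328 m


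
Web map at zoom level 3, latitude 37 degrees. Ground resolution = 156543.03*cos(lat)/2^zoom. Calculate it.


res = 156543.03 * cos(37) / 2^3 = 156543.03 * 0.79863551 / 8 = 15627.6 m/pixel

15627.6 m/pixel


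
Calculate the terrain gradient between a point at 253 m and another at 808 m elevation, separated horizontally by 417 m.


gradient = (808 - 253) / 417 = 555 / 417 = 1.3309

1.3309


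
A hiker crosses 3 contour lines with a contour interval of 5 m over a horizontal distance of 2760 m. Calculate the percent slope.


elevation change = 3 * 5 = 15 m
slope = 15 / 2760 * 100 = 0.5%

0.5%


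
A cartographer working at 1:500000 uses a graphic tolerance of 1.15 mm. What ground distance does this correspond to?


ground = 1.15 mm * 500000 / 1000 = 575.0 m

575.0 m


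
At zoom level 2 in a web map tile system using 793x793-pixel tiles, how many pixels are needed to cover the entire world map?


tiles per axis = 2^2 = 4
total tiles = 4^2 = 16
pixels per axis = 4 * 793 = 3172
total pixels = 3172^2 = 10061584

10061584 pixels


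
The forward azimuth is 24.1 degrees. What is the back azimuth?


back azimuth = (24.1 + 180) mod 360 = 204.1 degrees

204.1 degrees


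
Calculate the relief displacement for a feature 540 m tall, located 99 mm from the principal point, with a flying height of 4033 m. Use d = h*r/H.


d = h * r / H = 540 * 99 / 4033 = 13.26 mm

13.26 mm


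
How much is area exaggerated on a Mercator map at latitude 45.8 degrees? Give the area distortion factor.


area_distortion = 1/cos^2(45.8) = 2.057

2.057


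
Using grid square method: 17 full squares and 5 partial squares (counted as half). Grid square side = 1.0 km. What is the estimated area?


effective squares = 17 + 5 * 0.5 = 19.5
area = 19.5 * 1.0 = 19.5 km^2

19.5 km^2


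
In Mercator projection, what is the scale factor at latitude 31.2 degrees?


SF = 1 / cos(31.2) = 1 / 0.855364 = 1.169

1.169


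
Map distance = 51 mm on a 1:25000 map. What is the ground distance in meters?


ground = 51 mm * 25000 / 1000 = 1275.0 m

1275.0 m


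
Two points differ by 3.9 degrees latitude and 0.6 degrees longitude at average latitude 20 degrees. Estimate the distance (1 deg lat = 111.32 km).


dlat_km = 3.9 * 111.32 = 434.148
dlon_km = 0.6 * 111.32 * cos(20) ≈ 62.764
dist = sqrt(434.148^2 + 62.764^2) ≈ 438.7 km

438.7 km


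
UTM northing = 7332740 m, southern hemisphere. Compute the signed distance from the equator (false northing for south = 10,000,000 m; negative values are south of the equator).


For southern: actual = 7332740 - 10000000 = -2667260 m

-2667260 m


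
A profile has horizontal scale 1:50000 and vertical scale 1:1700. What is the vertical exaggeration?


VE = horizontal_scale / vertical_scale = 50000 / 1700 ≈ 29.4

29.4x


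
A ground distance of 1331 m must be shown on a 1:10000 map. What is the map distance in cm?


map_cm = 1331 * 100 / 10000 = 13.31 cm

13.31 cm


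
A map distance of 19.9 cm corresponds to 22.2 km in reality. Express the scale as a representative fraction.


ground = 22.2 km = 2220000 cm; RF denominator = ground / map = 2220000 / 19.9 ≈ 111558; RF = 1:111558

1:111558


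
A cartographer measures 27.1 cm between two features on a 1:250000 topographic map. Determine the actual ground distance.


ground = 27.1 cm * 250000 / 100 = 67750.0 m = 67.75 km

67.75 km


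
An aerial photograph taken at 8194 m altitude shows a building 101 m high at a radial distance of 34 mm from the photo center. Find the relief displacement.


d = h * r / H = 101 * 34 / 8194 = 0.42 mm

0.42 mm


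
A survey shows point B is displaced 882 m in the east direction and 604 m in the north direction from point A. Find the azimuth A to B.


az = atan2(882, 604) = 55.6 deg
adjusted to 0-360: 55.6 degrees

55.6 degrees


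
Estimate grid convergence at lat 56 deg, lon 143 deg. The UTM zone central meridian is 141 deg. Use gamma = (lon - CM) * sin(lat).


gamma = (143 - 141) * sin(56) = 2 * 0.829038 = 1.658 degrees

1.658 degrees


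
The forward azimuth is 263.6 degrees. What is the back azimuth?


back azimuth = (263.6 + 180) mod 360 = 83.6 degrees

83.6 degrees


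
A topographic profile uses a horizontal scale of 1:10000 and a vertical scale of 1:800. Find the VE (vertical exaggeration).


VE = horizontal_scale / vertical_scale = 10000 / 800 = 12.5

12.5x


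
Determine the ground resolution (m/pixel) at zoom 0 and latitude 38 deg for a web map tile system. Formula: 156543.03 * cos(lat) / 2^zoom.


res = 156543.03 * cos(38) / 2^0 = 156543.03 * 0.78801075 / 1 = 123357.59 m/pixel

123357.59 m/pixel


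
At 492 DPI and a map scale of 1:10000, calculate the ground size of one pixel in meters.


pixel_cm = 2.54 / 492 ≈ 0.005163 cm
ground = pixel_cm * 10000 / 100 = 2.54 * 10000 / (492 * 100) = 25400 / 49200 ≈ 0.52 m

0.52 m


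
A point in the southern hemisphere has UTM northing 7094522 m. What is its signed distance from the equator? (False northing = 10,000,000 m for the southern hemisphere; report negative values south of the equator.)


For southern: actual = 7094522 - 10000000 = -2905478 m

-2905478 m


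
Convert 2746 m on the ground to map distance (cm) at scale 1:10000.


map_cm = 2746 * 100 / 10000 = 27.46 cm

27.46 cm


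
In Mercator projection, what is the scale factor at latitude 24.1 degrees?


SF = 1 / cos(24.1) = 1 / 0.912834 = 1.095

1.095


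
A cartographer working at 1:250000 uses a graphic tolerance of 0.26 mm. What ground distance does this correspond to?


ground = 0.26 mm * 250000 / 1000 = 65.0 m

65.0 m


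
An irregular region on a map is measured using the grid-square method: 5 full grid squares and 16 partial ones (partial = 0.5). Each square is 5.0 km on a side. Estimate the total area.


effective squares = 5 + 16 * 0.5 = 13.0
area = 13.0 * 25.0 = 325.0 km^2

325.0 km^2


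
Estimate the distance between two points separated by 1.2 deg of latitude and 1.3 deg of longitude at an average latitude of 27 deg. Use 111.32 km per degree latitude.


dlat_km = 1.2 * 111.32 = 133.584
dlon_km = 1.3 * 111.32 * cos(27) ≈ 128.943
dist = sqrt(133.584^2 + 128.943^2) ≈ 185.7 km

185.7 km


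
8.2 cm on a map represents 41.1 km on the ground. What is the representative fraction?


ground = 41.1 km = 4110000 cm; RF denominator = ground / map = 4110000 / 8.2 ≈ 501220; RF = 1:501220

1:501220


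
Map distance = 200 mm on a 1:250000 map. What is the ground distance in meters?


ground = 200 mm * 250000 / 1000 = 50000.0 m

50000.0 m


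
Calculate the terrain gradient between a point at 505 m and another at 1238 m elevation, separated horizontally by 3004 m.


gradient = (1238 - 505) / 3004 = 733 / 3004 = 0.244

0.244


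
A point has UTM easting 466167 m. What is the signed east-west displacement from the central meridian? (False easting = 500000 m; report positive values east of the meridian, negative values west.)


displacement = 466167 - 500000 = -33833 m

-33833 m


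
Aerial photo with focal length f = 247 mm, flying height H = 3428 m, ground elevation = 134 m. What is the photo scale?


scale = f / (H - h) = 247 mm / 3294 m = 247 / 3294000 = 1:13336

1:13336


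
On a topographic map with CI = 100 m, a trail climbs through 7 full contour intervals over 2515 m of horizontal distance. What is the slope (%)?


elevation change = 7 * 100 = 700 m
slope = 700 / 2515 * 100 = 27.8%

27.8%


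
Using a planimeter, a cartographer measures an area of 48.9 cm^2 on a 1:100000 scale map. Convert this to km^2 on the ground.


ground_area = 48.9 * (100000/100)^2 = 48900000.0 m^2 = 48.9 km^2

48.9 km^2


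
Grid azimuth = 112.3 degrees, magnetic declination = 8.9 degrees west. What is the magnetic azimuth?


magnetic azimuth = grid azimuth - declination (east +ve)
mag_az = 112.3 - -8.9 = 121.2 degrees

121.2 degrees


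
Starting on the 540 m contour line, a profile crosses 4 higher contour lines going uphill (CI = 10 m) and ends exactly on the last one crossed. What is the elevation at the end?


elevation = 540 + 4 * 10 = 580 m

580 m


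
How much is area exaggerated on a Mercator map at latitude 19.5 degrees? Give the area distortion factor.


area_distortion = 1/cos^2(19.5) = 1.125

1.125


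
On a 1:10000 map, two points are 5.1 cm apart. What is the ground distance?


ground = 5.1 cm * 10000 / 100 = 510.0 m

510.0 m


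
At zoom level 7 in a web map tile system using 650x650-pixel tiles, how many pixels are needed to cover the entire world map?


tiles per axis = 2^7 = 128
total tiles = 128^2 = 16384
pixels per axis = 128 * 650 = 83200
total pixels = 83200^2 = 6922240000

6922240000 pixels


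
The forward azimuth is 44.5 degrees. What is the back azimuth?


back azimuth = (44.5 + 180) mod 360 = 224.5 degrees

224.5 degrees


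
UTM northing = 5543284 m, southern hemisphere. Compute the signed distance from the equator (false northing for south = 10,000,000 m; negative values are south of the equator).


For southern: actual = 5543284 - 10000000 = -4456716 m

-4456716 m


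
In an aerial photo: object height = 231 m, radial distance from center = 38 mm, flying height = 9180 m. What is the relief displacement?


d = h * r / H = 231 * 38 / 9180 = 0.96 mm

0.96 mm


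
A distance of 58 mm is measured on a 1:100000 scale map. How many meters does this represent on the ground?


ground = 58 mm * 100000 / 1000 = 5800.0 m

5800.0 m


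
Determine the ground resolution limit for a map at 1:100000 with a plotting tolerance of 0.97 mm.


ground = 0.97 mm * 100000 / 1000 = 97.0 m

97.0 m


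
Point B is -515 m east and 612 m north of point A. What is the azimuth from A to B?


az = atan2(-515, 612) = -40.1 deg
adjusted to 0-360: 319.9 degrees

319.9 degrees


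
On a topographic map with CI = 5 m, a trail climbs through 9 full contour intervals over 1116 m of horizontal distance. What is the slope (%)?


elevation change = 9 * 5 = 45 m
slope = 45 / 1116 * 100 = 4.0%

4.0%


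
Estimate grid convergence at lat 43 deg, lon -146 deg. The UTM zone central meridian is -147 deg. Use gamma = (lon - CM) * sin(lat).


gamma = (-146 - -147) * sin(43) = 1 * 0.681998 = 0.682 degrees

0.682 degrees


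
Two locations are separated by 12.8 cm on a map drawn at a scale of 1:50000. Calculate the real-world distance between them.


ground = 12.8 cm * 50000 / 100 = 6400.0 m = 6.4 km

6.4 km


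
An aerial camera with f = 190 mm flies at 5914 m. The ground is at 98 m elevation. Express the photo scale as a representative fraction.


scale = f / (H - h) = 190 mm / 5816 m = 190 / 5816000 = 1:30611

1:30611


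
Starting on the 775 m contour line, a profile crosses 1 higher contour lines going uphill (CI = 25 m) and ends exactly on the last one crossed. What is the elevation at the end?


elevation = 775 + 1 * 25 = 800 m

800 m


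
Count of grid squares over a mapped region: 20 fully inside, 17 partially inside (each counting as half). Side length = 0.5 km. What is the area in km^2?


effective squares = 20 + 17 * 0.5 = 28.5
area = 28.5 * 0.25 = 7.125 km^2

7.125 km^2


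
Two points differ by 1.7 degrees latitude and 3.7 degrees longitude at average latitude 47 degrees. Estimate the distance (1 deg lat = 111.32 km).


dlat_km = 1.7 * 111.32 = 189.244
dlon_km = 3.7 * 111.32 * cos(47) ≈ 280.904
dist = sqrt(189.244^2 + 280.904^2) ≈ 338.7 km

338.7 km


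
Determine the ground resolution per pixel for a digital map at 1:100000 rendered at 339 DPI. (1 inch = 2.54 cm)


pixel_cm = 2.54 / 339 ≈ 0.007493 cm
ground = pixel_cm * 100000 / 100 = 2.54 * 100000 / (339 * 100) = 254000 / 33900 ≈ 7.49 m

7.49 m


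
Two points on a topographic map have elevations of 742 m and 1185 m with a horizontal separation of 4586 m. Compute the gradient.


gradient = (1185 - 742) / 4586 = 443 / 4586 = 0.0966

0.0966


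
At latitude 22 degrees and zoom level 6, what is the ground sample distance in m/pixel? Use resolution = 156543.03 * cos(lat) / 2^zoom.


res = 156543.03 * cos(22) / 2^6 = 156543.03 * 0.92718385 / 64 = 2267.88 m/pixel

2267.88 m/pixel


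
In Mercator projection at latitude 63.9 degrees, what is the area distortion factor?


area_distortion = 1/cos^2(63.9) = 5.167

5.167


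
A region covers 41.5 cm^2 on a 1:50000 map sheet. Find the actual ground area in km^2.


ground_area = 41.5 * (50000/100)^2 = 10375000.0 m^2 = 10.375 km^2

10.375 km^2


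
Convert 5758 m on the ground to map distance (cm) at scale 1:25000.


map_cm = 5758 * 100 / 25000 = 23.032 cm ≈ 23.03 cm

23.03 cm


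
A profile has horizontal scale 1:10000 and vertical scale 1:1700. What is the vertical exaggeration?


VE = horizontal_scale / vertical_scale = 10000 / 1700 ≈ 5.9

5.9x


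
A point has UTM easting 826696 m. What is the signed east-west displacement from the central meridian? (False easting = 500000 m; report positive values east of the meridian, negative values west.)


displacement = 826696 - 500000 = 326696 m

326696 m


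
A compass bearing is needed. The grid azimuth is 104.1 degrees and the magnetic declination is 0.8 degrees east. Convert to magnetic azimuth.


magnetic azimuth = grid azimuth - declination (east +ve)
mag_az = 104.1 - 0.8 = 103.3 degrees

103.3 degrees


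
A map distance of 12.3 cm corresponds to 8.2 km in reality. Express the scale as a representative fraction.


ground = 8.2 km = 820000 cm; RF denominator = ground / map = 820000 / 12.3 ≈ 66667; RF = 1:66667

1:66667


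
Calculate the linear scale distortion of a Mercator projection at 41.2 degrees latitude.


SF = 1 / cos(41.2) = 1 / 0.752415 = 1.329

1.329


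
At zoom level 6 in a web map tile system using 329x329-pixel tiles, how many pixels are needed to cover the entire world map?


tiles per axis = 2^6 = 64
total tiles = 64^2 = 4096
pixels per axis = 64 * 329 = 21056
total pixels = 21056^2 = 443355136

443355136 pixels


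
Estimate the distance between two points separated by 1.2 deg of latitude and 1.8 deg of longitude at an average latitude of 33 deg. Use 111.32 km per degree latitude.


dlat_km = 1.2 * 111.32 = 133.584
dlon_km = 1.8 * 111.32 * cos(33) ≈ 168.049
dist = sqrt(133.584^2 + 168.049^2) ≈ 214.7 km

214.7 km


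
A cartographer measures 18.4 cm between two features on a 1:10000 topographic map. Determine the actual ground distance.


ground = 18.4 cm * 10000 / 100 = 1840.0 m = 1.84 km

1.84 km


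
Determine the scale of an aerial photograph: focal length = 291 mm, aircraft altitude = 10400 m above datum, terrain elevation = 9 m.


scale = f / (H - h) = 291 mm / 10391 m = 291 / 10391000 = 1:35708

1:35708


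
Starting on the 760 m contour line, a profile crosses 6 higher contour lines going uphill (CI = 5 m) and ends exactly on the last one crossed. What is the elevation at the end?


elevation = 760 + 6 * 5 = 790 m

790 m


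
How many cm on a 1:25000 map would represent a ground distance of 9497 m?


map_cm = 9497 * 100 / 25000 = 37.988 cm ≈ 37.99 cm

37.99 cm


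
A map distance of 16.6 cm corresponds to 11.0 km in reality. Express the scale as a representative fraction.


ground = 11.0 km = 1100000 cm; RF denominator = ground / map = 1100000 / 16.6 ≈ 66265; RF = 1:66265

1:66265


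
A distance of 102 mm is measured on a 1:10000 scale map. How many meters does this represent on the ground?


ground = 102 mm * 10000 / 1000 = 1020.0 m

1020.0 m


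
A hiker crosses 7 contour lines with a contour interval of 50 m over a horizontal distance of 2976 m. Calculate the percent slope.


elevation change = 7 * 50 = 350 m
slope = 350 / 2976 * 100 = 11.8%

11.8%


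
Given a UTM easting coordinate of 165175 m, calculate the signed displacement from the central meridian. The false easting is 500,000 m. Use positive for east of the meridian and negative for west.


displacement = 165175 - 500000 = -334825 m

-334825 m


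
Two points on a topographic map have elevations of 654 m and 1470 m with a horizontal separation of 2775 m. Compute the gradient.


gradient = (1470 - 654) / 2775 = 816 / 2775 = 0.2941

0.2941


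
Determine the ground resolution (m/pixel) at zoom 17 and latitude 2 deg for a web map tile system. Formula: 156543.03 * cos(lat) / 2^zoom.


res = 156543.03 * cos(2) / 2^17 = 156543.03 * 0.99939083 / 131072 = 1.19 m/pixel

1.19 m/pixel


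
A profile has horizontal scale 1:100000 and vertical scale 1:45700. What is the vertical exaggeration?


VE = horizontal_scale / vertical_scale = 100000 / 45700 ≈ 2.2

2.2x


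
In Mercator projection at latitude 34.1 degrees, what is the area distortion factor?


area_distortion = 1/cos^2(34.1) = 1.458

1.458


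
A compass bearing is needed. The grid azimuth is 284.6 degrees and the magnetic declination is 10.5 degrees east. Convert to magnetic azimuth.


magnetic azimuth = grid azimuth - declination (east +ve)
mag_az = 284.6 - 10.5 = 274.1 degrees

274.1 degrees


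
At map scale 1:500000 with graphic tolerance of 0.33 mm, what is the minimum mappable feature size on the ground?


ground = 0.33 mm * 500000 / 1000 = 165.0 m

165.0 m


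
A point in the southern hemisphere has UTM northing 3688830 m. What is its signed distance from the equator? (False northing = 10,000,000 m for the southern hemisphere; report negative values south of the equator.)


For southern: actual = 3688830 - 10000000 = -6311170 m

-6311170 m


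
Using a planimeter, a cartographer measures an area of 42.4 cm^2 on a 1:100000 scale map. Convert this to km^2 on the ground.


ground_area = 42.4 * (100000/100)^2 = 42400000.0 m^2 = 42.4 km^2

42.4 km^2


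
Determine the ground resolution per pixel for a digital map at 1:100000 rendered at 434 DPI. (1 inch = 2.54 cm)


pixel_cm = 2.54 / 434 ≈ 0.005853 cm
ground = pixel_cm * 100000 / 100 = 2.54 * 100000 / (434 * 100) = 254000 / 43400 ≈ 5.85 m

5.85 m


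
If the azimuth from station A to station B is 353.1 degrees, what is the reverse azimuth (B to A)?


back azimuth = (353.1 + 180) mod 360 = 173.1 degrees

173.1 degrees


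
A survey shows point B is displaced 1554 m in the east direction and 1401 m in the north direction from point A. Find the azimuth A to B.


az = atan2(1554, 1401) = 48.0 deg
adjusted to 0-360: 48.0 degrees

48.0 degrees


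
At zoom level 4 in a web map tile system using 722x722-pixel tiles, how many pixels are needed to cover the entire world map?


tiles per axis = 2^4 = 16
total tiles = 16^2 = 256
pixels per axis = 16 * 722 = 11552
total pixels = 11552^2 = 133448704

133448704 pixels


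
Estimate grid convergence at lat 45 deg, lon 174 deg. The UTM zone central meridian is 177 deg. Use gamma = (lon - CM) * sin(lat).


gamma = (174 - 177) * sin(45) = -3 * 0.707107 = -2.121 degrees

-2.121 degrees


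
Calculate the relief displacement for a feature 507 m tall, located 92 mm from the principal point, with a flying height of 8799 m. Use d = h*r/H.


d = h * r / H = 507 * 92 / 8799 = 5.3 mm

5.3 mm


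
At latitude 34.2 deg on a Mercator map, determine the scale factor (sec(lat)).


SF = 1 / cos(34.2) = 1 / 0.827081 = 1.209

1.209


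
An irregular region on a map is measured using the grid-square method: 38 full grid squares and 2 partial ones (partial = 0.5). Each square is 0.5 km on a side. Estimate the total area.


effective squares = 38 + 2 * 0.5 = 39.0
area = 39.0 * 0.25 = 9.75 km^2

9.75 km^2


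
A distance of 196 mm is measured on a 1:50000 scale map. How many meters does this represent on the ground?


ground = 196 mm * 50000 / 1000 = 9800.0 m

9800.0 m


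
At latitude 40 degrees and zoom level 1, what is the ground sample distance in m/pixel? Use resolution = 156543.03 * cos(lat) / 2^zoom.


res = 156543.03 * cos(40) / 2^1 = 156543.03 * 0.76604444 / 2 = 59959.46 m/pixel

59959.46 m/pixel


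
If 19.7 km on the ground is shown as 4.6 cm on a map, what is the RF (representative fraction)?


ground = 19.7 km = 1970000 cm; RF denominator = ground / map = 1970000 / 4.6 ≈ 428261; RF = 1:428261

1:428261


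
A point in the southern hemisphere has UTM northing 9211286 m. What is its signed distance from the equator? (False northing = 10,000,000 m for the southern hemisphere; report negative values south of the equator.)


For southern: actual = 9211286 - 10000000 = -788714 m

-788714 m


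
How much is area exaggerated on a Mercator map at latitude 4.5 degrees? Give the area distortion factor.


area_distortion = 1/cos^2(4.5) = 1.006

1.006


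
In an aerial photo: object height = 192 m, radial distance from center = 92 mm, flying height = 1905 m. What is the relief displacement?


d = h * r / H = 192 * 92 / 1905 = 9.27 mm

9.27 mm


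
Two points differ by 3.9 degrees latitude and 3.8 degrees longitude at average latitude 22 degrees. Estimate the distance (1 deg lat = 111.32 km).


dlat_km = 3.9 * 111.32 = 434.148
dlon_km = 3.8 * 111.32 * cos(22) ≈ 392.214
dist = sqrt(434.148^2 + 392.214^2) ≈ 585.1 km

585.1 km


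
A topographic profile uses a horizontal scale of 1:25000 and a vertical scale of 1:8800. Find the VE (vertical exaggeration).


VE = horizontal_scale / vertical_scale = 25000 / 8800 ≈ 2.8

2.8x


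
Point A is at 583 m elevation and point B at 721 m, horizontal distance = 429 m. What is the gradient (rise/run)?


gradient = (721 - 583) / 429 = 138 / 429 = 0.3217

0.3217


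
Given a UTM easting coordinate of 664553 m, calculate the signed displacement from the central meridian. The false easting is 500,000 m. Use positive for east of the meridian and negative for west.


displacement = 664553 - 500000 = 164553 m

164553 m


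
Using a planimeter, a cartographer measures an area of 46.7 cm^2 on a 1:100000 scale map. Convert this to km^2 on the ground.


ground_area = 46.7 * (100000/100)^2 = 46700000.0 m^2 = 46.7 km^2

46.7 km^2


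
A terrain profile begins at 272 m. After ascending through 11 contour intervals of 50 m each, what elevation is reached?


elevation = 272 + 11 * 50 = 822 m

822 m


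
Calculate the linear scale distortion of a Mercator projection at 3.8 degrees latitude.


SF = 1 / cos(3.8) = 1 / 0.997801 = 1.002

1.002


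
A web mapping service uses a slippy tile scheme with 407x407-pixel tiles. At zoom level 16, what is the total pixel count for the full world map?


tiles per axis = 2^16 = 65536
total tiles = 65536^2 = 4294967296
pixels per axis = 65536 * 407 = 26673152
total pixels = 26673152^2 = 711457037615104

711457037615104 pixels


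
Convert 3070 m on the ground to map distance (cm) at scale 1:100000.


map_cm = 3070 * 100 / 100000 = 3.07 cm

3.07 cm


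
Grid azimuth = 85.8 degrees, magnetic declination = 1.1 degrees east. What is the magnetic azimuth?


magnetic azimuth = grid azimuth - declination (east +ve)
mag_az = 85.8 - 1.1 = 84.7 degrees

84.7 degrees


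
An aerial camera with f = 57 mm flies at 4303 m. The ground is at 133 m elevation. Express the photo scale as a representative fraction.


scale = f / (H - h) = 57 mm / 4170 m = 57 / 4170000 = 1:73158

1:73158


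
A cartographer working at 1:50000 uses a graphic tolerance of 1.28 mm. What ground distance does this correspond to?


ground = 1.28 mm * 50000 / 1000 = 64.0 m

64.0 m


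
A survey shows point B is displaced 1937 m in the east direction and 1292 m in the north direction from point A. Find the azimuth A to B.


az = atan2(1937, 1292) = 56.3 deg
adjusted to 0-360: 56.3 degrees

56.3 degrees


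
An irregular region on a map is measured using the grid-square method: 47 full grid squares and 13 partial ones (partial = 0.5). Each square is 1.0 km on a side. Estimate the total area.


effective squares = 47 + 13 * 0.5 = 53.5
area = 53.5 * 1.0 = 53.5 km^2

53.5 km^2


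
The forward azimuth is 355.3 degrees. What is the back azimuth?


back azimuth = (355.3 + 180) mod 360 = 175.3 degrees

175.3 degrees


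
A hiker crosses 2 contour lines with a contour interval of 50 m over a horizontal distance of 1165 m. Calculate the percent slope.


elevation change = 2 * 50 = 100 m
slope = 100 / 1165 * 100 = 8.6%

8.6%


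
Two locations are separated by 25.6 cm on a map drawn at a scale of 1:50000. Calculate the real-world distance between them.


ground = 25.6 cm * 50000 / 100 = 12800.0 m = 12.8 km

12.8 km


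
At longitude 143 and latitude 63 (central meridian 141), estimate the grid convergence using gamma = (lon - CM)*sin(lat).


gamma = (143 - 141) * sin(63) = 2 * 0.891007 = 1.782 degrees

1.782 degrees


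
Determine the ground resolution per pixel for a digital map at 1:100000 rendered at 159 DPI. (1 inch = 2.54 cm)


pixel_cm = 2.54 / 159 ≈ 0.015975 cm
ground = pixel_cm * 100000 / 100 = 2.54 * 100000 / (159 * 100) = 254000 / 15900 ≈ 15.97 m

15.97 m


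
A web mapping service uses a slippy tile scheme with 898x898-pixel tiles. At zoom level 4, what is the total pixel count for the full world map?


tiles per axis = 2^4 = 16
total tiles = 16^2 = 256
pixels per axis = 16 * 898 = 14368
total pixels = 14368^2 = 206439424

206439424 pixels


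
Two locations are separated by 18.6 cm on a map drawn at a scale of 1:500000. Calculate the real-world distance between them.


ground = 18.6 cm * 500000 / 100 = 93000.0 m = 93.0 km

93.0 km


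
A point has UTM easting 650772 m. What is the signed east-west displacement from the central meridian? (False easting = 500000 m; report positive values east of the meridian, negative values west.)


displacement = 650772 - 500000 = 150772 m

150772 m


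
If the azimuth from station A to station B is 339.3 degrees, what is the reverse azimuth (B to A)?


back azimuth = (339.3 + 180) mod 360 = 159.3 degrees

159.3 degrees


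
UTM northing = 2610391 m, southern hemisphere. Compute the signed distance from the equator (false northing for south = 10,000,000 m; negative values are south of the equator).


For southern: actual = 2610391 - 10000000 = -7389609 m

-7389609 m


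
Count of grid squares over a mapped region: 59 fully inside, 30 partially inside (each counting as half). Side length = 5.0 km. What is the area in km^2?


effective squares = 59 + 30 * 0.5 = 74.0
area = 74.0 * 25.0 = 1850.0 km^2

1850.0 km^2


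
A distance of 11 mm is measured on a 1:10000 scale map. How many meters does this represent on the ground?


ground = 11 mm * 10000 / 1000 = 110.0 m

110.0 m


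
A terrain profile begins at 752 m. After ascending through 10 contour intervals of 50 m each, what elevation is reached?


elevation = 752 + 10 * 50 = 1252 m

1252 m


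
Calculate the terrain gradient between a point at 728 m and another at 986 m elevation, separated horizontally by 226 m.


gradient = (986 - 728) / 226 = 258 / 226 = 1.1416

1.1416


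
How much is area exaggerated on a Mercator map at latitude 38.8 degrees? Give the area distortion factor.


area_distortion = 1/cos^2(38.8) = 1.646

1.646


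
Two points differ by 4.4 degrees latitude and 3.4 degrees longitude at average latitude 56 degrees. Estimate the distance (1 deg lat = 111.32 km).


dlat_km = 4.4 * 111.32 = 489.808
dlon_km = 3.4 * 111.32 * cos(56) ≈ 211.648
dist = sqrt(489.808^2 + 211.648^2) ≈ 533.6 km

533.6 km


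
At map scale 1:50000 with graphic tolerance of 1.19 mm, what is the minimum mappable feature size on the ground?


ground = 1.19 mm * 50000 / 1000 = 59.5 m

59.5 m


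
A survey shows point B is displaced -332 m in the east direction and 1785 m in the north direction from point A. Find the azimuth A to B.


az = atan2(-332, 1785) = -10.5 deg
adjusted to 0-360: 349.5 degrees

349.5 degrees


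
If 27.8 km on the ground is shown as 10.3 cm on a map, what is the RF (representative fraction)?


ground = 27.8 km = 2780000 cm; RF denominator = ground / map = 2780000 / 10.3 ≈ 269903; RF = 1:269903

1:269903


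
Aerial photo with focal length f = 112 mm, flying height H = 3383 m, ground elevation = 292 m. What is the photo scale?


scale = f / (H - h) = 112 mm / 3091 m = 112 / 3091000 = 1:27598

1:27598


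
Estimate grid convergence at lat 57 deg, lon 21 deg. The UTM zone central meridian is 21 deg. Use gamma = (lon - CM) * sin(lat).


gamma = (21 - 21) * sin(57) = 0 * 0.838671 = 0.0 degrees

0.0 degrees


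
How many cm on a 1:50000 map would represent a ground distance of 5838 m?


map_cm = 5838 * 100 / 50000 = 11.676 cm ≈ 11.68 cm

11.68 cm


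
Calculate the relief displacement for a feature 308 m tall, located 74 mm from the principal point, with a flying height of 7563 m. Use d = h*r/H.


d = h * r / H = 308 * 74 / 7563 = 3.01 mm

3.01 mm


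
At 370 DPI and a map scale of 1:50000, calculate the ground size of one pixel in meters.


pixel_cm = 2.54 / 370 ≈ 0.006865 cm
ground = pixel_cm * 50000 / 100 = 2.54 * 50000 / (370 * 100) = 127000 / 37000 ≈ 3.43 m

3.43 m


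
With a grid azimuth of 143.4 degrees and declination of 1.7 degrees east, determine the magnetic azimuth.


magnetic azimuth = grid azimuth - declination (east +ve)
mag_az = 143.4 - 1.7 = 141.7 degrees

141.7 degrees


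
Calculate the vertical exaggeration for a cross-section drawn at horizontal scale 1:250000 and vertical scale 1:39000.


VE = horizontal_scale / vertical_scale = 250000 / 39000 ≈ 6.4

6.4x


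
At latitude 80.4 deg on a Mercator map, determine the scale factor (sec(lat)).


SF = 1 / cos(80.4) = 1 / 0.166769 = 5.996

5.996


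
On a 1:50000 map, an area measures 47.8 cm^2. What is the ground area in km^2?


ground_area = 47.8 * (50000/100)^2 = 11950000.0 m^2 = 11.95 km^2

11.95 km^2


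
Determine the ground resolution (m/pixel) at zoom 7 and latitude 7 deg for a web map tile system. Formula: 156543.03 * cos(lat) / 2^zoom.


res = 156543.03 * cos(7) / 2^7 = 156543.03 * 0.99254615 / 128 = 1213.88 m/pixel

1213.88 m/pixel
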